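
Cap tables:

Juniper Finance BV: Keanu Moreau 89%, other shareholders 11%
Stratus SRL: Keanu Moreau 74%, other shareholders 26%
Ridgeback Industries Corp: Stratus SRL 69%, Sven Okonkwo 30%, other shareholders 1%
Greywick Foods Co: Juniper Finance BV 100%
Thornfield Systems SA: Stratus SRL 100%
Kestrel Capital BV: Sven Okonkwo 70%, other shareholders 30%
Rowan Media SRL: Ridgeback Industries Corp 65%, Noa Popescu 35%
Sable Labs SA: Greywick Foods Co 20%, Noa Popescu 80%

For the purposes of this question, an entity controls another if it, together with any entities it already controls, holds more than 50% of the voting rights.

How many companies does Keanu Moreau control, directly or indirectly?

6

Keanu holds 89% of Juniper, so Keanu controls Juniper.
Keanu holds 74% of Stratus, so Keanu controls Stratus.
Stratus holds 69% of Ridgeback, so Keanu controls Ridgeback.
Juniper holds 100% of Greywick, so Keanu controls Greywick.
Stratus holds 100% of Thornfield, so Keanu controls Thornfield.
Ridgeback holds 65% of Rowan, so Keanu controls Rowan.
No other company's threshold is met.
Keanu controls 6 companies.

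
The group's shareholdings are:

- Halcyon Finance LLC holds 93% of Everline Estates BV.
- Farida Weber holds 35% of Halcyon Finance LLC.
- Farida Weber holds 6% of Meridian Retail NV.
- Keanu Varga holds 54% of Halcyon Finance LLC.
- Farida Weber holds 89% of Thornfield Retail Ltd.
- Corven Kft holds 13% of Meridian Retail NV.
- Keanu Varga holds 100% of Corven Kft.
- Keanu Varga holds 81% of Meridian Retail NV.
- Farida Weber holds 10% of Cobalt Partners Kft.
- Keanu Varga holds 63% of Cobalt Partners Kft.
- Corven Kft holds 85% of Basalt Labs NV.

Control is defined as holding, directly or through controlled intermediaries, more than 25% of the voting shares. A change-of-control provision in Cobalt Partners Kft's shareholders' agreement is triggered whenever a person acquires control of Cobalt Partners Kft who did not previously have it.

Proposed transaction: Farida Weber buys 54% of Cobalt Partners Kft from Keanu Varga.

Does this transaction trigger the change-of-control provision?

The purchase adds only to Farida's holdings (Keanu's stake shrinks), so Farida is the only person who could newly come to control Cobalt.
Farida holds 89% of Thornfield, so Farida controls Thornfield.
Farida holds 35% of Halcyon, so Farida controls Halcyon.
Halcyon holds 93% of Everline, so Farida controls Everline.
In Cobalt, Farida's side holds only 10%, not > 25%.
So before the transaction, Farida does not control Cobalt.
After the purchase, Farida's direct stake in Cobalt rises to 10% + 54% = 64%, and Keanu's stake falls to 9%.
Farida holds 64% of Cobalt, so Farida controls Cobalt.
Farida did not control Cobalt before and does after, so the clause is triggered.

Yes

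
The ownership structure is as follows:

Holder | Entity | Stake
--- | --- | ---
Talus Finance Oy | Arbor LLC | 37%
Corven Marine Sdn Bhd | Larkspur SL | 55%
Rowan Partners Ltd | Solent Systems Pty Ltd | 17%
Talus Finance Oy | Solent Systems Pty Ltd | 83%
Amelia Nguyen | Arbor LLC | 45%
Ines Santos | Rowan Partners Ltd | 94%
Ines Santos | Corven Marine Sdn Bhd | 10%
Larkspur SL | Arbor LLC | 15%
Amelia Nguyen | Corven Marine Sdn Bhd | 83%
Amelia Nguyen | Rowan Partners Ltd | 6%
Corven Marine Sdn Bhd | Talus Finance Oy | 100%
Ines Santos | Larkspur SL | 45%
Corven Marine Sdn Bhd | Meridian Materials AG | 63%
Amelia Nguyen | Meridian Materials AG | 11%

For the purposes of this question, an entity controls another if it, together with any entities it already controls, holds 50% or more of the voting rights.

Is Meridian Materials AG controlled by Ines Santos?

No

Ines holds 94% of Rowan, so Ines controls Rowan.
Neither Ines nor any entity Ines controls holds any voting interest in Meridian.
So Ines does not control Meridian.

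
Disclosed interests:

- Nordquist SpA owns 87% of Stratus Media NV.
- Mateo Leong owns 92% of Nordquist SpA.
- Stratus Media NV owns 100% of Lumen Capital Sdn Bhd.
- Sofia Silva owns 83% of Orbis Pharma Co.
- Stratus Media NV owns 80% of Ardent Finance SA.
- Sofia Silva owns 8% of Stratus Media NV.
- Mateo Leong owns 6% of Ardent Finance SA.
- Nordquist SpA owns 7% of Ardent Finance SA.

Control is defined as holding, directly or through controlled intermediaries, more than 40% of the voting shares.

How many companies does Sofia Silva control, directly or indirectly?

Sofia holds 83% of Orbis, so Sofia controls Orbis.
No other company's threshold is met.
Sofia controls 1 company.

1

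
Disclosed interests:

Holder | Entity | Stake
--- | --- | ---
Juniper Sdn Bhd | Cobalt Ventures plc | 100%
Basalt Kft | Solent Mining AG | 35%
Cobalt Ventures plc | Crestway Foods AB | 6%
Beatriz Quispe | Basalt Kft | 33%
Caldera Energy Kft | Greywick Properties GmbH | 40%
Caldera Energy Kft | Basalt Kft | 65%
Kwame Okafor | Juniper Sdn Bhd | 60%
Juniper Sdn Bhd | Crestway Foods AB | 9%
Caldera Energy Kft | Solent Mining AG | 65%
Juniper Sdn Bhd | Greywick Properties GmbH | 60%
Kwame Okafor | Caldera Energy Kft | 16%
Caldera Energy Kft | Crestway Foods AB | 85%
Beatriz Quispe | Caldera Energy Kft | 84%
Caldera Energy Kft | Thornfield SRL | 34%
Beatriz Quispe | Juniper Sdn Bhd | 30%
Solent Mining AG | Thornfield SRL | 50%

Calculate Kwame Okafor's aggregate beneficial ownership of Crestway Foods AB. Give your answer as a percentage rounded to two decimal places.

Kwame reaches Crestway along 3 paths.
Via Caldera: 16% × 85% = 13.6%.
Via Juniper: 60% × 9% = 5.4%.
Via Juniper → Cobalt: 60% × 100% × 6% = 3.6%.
Total: 13.6% + 5.4% + 3.6% = 22.6%.
Rounded: 22.60%.

22.60%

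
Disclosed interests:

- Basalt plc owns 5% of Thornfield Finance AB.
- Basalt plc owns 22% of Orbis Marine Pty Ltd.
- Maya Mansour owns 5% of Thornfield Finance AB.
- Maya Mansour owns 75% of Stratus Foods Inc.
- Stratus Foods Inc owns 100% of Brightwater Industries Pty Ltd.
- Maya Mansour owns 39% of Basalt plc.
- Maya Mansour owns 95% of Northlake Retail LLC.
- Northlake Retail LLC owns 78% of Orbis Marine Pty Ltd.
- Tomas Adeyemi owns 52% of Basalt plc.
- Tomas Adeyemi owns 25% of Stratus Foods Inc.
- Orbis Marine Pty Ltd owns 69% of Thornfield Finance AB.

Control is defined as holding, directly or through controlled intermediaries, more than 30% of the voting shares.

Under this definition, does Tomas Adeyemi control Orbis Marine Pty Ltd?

Tomas holds 52% of Basalt, so Tomas controls Basalt.
In Orbis, Tomas's side holds only 22%, not > 30%.
So Tomas does not control Orbis.

No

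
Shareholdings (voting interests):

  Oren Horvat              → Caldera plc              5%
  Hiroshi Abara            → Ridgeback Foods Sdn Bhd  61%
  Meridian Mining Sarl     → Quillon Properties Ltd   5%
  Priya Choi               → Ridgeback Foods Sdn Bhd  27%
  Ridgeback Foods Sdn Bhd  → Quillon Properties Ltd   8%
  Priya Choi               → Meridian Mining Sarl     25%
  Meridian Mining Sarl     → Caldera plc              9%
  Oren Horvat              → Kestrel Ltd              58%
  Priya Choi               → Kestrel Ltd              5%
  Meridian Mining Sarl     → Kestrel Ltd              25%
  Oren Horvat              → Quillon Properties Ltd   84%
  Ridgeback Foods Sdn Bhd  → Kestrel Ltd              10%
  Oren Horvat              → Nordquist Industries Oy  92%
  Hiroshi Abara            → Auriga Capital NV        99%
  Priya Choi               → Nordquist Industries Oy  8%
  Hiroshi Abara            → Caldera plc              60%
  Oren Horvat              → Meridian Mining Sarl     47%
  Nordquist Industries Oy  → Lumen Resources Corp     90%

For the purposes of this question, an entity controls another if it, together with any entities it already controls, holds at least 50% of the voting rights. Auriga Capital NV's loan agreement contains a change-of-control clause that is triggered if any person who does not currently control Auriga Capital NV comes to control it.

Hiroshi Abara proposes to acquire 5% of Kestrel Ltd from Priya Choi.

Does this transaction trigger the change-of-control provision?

No

The purchase adds only to Hiroshi's holdings (Priya's stake shrinks), so Hiroshi is the only person who could newly come to control Auriga.
Hiroshi holds 99% of Auriga, so Hiroshi controls Auriga.
So Hiroshi already controls Auriga before the transaction.
After the purchase, Hiroshi holds 5% of Kestrel directly, and Priya's stake falls to 0%.
Hiroshi controlled Auriga already, so this is not a new person acquiring control; every other person's position is unchanged or reduced.
No new person acquires control, so the clause is not triggered.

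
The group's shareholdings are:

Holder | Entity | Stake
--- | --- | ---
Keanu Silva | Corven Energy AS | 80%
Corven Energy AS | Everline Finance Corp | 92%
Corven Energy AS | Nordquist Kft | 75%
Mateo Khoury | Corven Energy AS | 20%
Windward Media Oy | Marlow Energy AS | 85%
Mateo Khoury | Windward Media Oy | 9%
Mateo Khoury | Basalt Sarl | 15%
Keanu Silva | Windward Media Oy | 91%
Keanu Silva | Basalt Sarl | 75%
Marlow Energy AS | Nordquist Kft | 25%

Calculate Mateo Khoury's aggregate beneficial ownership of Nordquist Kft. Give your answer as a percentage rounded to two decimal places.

16.91%

Mateo reaches Nordquist along 2 paths.
Via Windward → Marlow: 9% × 85% × 25% = 1.9125%.
Via Corven: 20% × 75% = 15%.
Total: 1.9125% + 15% = 16.9125%.
Rounded: 16.91%.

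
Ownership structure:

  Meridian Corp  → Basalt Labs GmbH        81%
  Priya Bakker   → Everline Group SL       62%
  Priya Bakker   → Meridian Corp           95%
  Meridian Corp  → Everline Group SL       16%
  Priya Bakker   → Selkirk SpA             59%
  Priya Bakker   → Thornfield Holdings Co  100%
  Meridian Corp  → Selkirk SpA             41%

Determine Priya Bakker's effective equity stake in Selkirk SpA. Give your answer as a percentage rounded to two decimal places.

Priya reaches Selkirk along 2 paths.
Direct stake: 59% = 59%.
Via Meridian: 95% × 41% = 38.95%.
Total: 59% + 38.95% = 97.95%.

97.95%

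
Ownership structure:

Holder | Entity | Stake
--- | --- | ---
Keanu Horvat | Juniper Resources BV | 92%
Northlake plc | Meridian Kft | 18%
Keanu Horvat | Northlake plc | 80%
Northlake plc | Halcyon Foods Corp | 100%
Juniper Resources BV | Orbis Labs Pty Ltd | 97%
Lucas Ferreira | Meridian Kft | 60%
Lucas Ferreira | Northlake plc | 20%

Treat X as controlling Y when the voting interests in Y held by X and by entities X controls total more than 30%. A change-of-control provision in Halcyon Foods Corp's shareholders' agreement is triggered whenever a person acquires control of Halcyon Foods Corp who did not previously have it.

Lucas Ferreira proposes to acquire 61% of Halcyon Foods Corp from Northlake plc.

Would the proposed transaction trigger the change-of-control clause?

Yes

The purchase adds only to Lucas's holdings (Northlake's stake shrinks), so Lucas is the only person who could newly come to control Halcyon.
Lucas holds 60% of Meridian, so Lucas controls Meridian.
Neither Lucas nor any entity Lucas controls holds any voting interest in Halcyon.
So before the transaction, Lucas does not control Halcyon.
After the purchase, Lucas holds 61% of Halcyon directly, and Northlake's stake falls to 39%.
Lucas holds 61% of Halcyon, so Lucas controls Halcyon.
Lucas did not control Halcyon before and does after, so the clause is triggered.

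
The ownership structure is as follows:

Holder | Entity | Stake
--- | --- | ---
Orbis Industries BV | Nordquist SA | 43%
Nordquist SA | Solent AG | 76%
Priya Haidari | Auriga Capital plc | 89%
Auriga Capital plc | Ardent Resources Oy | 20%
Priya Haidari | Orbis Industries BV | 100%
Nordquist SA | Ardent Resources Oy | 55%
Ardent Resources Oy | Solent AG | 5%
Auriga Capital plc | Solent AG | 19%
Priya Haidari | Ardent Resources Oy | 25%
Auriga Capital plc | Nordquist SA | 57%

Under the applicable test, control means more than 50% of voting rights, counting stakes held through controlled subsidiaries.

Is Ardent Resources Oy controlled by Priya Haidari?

Priya holds 89% of Auriga, so Priya controls Auriga.
Priya holds 100% of Orbis, so Priya controls Orbis.
Auriga and Orbis together hold 57% + 43% = 100% of Nordquist, so Priya controls Nordquist.
Nordquist and Priya and Auriga together hold 55% + 25% + 20% = 100% of Ardent, so Priya controls Ardent.

Yes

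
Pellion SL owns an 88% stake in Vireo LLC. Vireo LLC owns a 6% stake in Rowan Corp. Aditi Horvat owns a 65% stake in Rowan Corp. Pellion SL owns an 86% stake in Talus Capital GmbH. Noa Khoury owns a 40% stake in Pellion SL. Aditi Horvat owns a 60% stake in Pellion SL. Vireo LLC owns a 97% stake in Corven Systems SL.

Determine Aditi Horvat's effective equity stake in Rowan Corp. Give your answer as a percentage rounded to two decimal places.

Aditi reaches Rowan along 2 paths.
Via Pellion → Vireo: 60% × 88% × 6% = 3.168%.
Direct stake: 65% = 65%.
Total: 3.168% + 65% = 68.168%.
Rounded: 68.17%.

68.17%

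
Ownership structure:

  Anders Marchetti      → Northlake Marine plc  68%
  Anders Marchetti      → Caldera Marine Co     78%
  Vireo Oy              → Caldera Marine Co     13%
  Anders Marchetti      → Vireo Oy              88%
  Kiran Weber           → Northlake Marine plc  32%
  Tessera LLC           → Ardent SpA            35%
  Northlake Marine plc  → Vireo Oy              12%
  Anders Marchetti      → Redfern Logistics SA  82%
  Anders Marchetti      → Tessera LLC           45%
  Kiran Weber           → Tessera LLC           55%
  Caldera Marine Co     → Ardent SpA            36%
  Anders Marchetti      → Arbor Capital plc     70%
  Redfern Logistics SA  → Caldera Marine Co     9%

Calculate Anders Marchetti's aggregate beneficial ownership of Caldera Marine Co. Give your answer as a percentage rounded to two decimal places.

Anders reaches Caldera along 4 paths.
Via Redfern: 82% × 9% = 7.38%.
Direct stake: 78% = 78%.
Via Northlake → Vireo: 68% × 12% × 13% = 1.0608%.
Via Vireo: 88% × 13% = 11.44%.
Total: 7.38% + 78% + 1.0608% + 11.44% = 97.8808%.
Rounded: 97.88%.

97.88%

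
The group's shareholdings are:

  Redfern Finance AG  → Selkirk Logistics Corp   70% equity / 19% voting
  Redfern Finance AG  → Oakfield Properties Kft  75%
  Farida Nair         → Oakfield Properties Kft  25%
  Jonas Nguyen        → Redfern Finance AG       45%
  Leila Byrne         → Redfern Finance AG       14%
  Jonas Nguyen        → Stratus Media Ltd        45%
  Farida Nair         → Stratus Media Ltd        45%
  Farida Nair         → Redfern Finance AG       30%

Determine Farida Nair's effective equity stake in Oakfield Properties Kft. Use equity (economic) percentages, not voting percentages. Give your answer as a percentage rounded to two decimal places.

Farida reaches Oakfield along 2 paths.
Via Redfern: 30% × 75% = 22.5%.
Direct stake: 25% = 25%.
Total: 22.5% + 25% = 47.5%.
Rounded: 47.50%.

47.50%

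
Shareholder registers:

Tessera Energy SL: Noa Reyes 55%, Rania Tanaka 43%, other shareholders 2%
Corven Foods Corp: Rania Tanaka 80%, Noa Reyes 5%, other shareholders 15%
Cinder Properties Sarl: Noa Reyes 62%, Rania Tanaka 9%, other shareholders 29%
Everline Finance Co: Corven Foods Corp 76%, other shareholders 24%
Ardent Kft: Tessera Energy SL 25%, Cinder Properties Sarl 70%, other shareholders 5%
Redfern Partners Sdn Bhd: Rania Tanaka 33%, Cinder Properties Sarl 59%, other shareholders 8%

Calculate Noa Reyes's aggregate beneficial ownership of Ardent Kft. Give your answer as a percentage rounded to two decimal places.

57.15%

Noa reaches Ardent along 2 paths.
Via Tessera: 55% × 25% = 13.75%.
Via Cinder: 62% × 70% = 43.4%.
Total: 13.75% + 43.4% = 57.15%.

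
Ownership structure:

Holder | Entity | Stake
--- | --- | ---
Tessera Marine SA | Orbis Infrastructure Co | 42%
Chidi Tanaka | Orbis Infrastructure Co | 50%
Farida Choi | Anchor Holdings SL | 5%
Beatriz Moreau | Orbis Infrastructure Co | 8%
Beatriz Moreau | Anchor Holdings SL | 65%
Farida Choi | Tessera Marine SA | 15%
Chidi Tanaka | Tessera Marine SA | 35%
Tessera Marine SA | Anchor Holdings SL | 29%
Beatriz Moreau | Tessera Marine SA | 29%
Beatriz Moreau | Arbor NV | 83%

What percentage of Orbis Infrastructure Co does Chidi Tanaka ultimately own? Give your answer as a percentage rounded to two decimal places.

Chidi reaches Orbis along 2 paths.
Direct stake: 50% = 50%.
Via Tessera: 35% × 42% = 14.7%.
Total: 50% + 14.7% = 64.7%.
Rounded: 64.70%.

64.70%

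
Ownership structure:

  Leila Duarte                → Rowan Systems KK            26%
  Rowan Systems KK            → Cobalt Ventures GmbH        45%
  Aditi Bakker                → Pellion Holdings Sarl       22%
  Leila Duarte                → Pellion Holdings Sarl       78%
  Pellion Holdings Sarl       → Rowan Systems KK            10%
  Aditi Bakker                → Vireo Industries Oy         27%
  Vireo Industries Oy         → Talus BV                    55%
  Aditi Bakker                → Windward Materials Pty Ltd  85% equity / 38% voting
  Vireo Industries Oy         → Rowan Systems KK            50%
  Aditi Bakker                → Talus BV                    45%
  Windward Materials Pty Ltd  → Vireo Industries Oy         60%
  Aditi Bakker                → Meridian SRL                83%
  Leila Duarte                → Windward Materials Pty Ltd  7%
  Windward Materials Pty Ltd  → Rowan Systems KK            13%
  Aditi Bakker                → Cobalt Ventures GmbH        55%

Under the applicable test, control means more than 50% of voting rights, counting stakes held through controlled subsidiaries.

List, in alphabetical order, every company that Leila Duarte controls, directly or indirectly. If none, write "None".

Pellion Holdings Sarl

Leila holds 78% of Pellion, so Leila controls Pellion.
No other company's threshold is met.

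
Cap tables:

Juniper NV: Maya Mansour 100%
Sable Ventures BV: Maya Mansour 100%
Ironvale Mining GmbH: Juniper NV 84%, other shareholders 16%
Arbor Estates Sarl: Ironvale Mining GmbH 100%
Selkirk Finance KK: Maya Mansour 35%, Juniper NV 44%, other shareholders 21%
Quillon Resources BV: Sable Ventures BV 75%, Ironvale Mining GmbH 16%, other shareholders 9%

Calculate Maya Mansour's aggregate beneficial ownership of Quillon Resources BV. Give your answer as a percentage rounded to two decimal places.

88.44%

Maya reaches Quillon along 2 paths.
Via Sable: 100% × 75% = 75%.
Via Juniper → Ironvale: 100% × 84% × 16% = 13.44%.
Total: 75% + 13.44% = 88.44%.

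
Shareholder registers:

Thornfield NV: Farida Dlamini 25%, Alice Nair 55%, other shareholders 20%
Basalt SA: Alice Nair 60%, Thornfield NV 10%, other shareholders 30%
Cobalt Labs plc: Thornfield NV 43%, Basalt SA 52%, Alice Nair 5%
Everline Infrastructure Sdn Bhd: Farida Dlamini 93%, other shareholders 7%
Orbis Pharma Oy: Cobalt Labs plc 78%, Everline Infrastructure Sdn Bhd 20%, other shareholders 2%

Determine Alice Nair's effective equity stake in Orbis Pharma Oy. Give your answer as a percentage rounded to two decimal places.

Alice reaches Orbis along 4 paths.
Via Thornfield → Cobalt: 55% × 43% × 78% = 18.447%.
Via Basalt → Cobalt: 60% × 52% × 78% = 24.336%.
Via Thornfield → Basalt → Cobalt: 55% × 10% × 52% × 78% = 2.2308%.
Via Cobalt: 5% × 78% = 3.9%.
Total: 18.447% + 24.336% + 2.2308% + 3.9% = 48.9138%.
Rounded: 48.91%.

48.91%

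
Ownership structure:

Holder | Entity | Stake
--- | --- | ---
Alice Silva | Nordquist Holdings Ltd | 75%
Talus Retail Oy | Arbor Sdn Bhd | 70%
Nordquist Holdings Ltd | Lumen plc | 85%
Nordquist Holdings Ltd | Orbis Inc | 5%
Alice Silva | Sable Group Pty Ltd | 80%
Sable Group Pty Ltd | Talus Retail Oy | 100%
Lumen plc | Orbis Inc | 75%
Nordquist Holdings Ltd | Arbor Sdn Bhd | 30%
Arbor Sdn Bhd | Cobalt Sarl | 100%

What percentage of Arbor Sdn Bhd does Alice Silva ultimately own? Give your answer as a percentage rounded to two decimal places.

78.50%

Alice reaches Arbor along 2 paths.
Via Nordquist: 75% × 30% = 22.5%.
Via Sable → Talus: 80% × 100% × 70% = 56%.
Total: 22.5% + 56% = 78.5%.
Rounded: 78.50%.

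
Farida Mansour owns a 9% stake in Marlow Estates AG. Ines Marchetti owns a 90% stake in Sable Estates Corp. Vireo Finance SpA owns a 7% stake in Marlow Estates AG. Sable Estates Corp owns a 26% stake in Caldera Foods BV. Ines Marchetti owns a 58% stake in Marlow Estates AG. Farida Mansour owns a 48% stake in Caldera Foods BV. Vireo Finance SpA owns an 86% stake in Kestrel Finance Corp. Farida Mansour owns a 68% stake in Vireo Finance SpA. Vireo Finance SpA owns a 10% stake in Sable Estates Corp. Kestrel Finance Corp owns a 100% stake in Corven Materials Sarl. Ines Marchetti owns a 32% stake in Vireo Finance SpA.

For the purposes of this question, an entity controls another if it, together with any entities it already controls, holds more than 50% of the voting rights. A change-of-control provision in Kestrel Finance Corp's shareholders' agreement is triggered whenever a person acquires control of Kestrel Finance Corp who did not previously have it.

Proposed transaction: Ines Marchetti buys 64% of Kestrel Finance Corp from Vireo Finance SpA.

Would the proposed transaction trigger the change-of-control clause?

Yes

The purchase adds only to Ines's holdings (Vireo's stake shrinks), so Ines is the only person who could newly come to control Kestrel.
Ines holds 90% of Sable, so Ines controls Sable.
Ines holds 58% of Marlow, so Ines controls Marlow.
Neither Ines nor any entity Ines controls holds any voting interest in Kestrel.
So before the transaction, Ines does not control Kestrel.
After the purchase, Ines holds 64% of Kestrel directly, and Vireo's stake falls to 22%.
Ines holds 64% of Kestrel, so Ines controls Kestrel.
Ines did not control Kestrel before and does after, so the clause is triggered.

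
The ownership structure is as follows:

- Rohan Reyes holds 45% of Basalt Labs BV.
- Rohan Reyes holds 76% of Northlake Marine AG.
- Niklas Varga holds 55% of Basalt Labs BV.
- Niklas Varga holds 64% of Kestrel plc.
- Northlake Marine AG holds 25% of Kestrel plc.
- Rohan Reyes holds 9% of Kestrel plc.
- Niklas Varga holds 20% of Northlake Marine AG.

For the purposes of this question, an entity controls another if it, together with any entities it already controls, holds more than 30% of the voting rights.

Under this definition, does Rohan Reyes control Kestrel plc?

Yes

Rohan holds 76% of Northlake, so Rohan controls Northlake.
Northlake and Rohan together hold 25% + 9% = 34% of Kestrel, so Rohan controls Kestrel.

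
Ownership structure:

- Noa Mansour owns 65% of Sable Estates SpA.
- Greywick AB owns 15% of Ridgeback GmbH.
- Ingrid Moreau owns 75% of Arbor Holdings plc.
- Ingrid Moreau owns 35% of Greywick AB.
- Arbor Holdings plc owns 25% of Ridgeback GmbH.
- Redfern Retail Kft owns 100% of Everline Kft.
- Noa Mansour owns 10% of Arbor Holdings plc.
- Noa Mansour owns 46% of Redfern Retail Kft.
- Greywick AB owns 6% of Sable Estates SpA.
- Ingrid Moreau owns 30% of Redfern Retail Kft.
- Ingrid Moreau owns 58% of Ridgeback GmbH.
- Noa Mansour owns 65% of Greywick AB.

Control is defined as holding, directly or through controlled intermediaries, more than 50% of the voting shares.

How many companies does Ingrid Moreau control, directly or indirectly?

2

Ingrid holds 75% of Arbor, so Ingrid controls Arbor.
Arbor and Ingrid together hold 25% + 58% = 83% of Ridgeback, so Ingrid controls Ridgeback.
No other company's threshold is met.
Ingrid controls 2 companies.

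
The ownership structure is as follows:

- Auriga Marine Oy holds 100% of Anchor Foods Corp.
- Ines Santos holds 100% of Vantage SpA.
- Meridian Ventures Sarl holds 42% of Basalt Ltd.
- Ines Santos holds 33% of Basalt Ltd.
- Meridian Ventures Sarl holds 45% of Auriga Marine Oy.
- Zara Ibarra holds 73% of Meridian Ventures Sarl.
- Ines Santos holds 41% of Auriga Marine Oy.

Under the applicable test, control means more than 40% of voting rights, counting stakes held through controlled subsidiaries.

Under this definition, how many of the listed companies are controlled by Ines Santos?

3

Ines holds 41% of Auriga, so Ines controls Auriga.
Auriga holds 100% of Anchor, so Ines controls Anchor.
Ines holds 100% of Vantage, so Ines controls Vantage.
No other company's threshold is met.
Ines controls 3 companies.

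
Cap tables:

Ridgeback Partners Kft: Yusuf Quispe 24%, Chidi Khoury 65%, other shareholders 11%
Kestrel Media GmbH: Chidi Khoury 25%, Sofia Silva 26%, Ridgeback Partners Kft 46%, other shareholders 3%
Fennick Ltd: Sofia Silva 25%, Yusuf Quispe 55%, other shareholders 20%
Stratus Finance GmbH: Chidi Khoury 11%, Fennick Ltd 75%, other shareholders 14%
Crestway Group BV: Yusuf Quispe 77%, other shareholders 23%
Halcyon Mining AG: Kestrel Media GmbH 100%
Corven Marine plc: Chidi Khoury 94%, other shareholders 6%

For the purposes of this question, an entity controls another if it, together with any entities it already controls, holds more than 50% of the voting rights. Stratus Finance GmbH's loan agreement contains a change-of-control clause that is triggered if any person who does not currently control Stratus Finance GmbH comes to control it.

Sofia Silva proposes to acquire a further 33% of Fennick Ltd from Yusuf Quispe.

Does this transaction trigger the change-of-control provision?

Yes

The purchase adds only to Sofia's holdings (Yusuf's stake shrinks), so Sofia is the only person who could newly come to control Stratus.
Sofia's largest direct stake is 26% in Kestrel, which does not meet the threshold, so Sofia controls no company.
Neither Sofia nor any entity Sofia controls holds any voting interest in Stratus.
So before the transaction, Sofia does not control Stratus.
After the purchase, Sofia's direct stake in Fennick rises to 25% + 33% = 58%, and Yusuf's stake falls to 22%.
Sofia holds 58% of Fennick, so Sofia controls Fennick.
Fennick holds 75% of Stratus, so Sofia controls Stratus.
Sofia did not control Stratus before and does after, so the clause is triggered.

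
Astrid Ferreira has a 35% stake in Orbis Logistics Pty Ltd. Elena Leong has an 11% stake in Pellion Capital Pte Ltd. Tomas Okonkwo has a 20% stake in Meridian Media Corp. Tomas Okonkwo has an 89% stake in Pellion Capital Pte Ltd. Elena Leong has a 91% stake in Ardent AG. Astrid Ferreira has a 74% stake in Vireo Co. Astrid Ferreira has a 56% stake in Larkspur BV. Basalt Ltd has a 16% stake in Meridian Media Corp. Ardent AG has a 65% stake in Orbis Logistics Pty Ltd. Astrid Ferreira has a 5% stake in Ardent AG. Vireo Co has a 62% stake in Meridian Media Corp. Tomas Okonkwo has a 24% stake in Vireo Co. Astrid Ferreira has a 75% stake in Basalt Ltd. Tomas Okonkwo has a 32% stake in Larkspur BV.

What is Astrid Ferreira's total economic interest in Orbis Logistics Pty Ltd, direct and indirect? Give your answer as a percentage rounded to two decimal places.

38.25%

Astrid reaches Orbis along 2 paths.
Direct stake: 35% = 35%.
Via Ardent: 5% × 65% = 3.25%.
Total: 35% + 3.25% = 38.25%.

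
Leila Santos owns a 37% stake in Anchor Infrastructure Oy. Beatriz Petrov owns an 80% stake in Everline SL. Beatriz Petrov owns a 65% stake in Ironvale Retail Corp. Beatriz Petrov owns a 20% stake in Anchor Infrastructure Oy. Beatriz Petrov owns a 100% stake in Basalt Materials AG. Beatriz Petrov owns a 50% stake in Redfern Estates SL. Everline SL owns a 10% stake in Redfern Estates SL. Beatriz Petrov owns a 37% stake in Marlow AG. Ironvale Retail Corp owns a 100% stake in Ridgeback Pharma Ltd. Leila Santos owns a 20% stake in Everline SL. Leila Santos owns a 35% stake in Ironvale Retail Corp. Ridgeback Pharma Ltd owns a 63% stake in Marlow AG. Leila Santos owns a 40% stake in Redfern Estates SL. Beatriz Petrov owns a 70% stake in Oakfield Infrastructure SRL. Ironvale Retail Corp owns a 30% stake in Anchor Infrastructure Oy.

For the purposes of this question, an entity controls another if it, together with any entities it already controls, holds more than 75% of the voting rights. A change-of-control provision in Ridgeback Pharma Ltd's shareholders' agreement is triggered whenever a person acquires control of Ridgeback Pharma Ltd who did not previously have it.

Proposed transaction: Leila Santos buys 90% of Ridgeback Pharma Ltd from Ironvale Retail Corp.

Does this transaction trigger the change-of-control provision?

The purchase adds only to Leila's holdings (Ironvale's stake shrinks), so Leila is the only person who could newly come to control Ridgeback.
Leila's largest direct stake is 40% in Redfern, which does not meet the threshold, so Leila controls no company.
Neither Leila nor any entity Leila controls holds any voting interest in Ridgeback.
So before the transaction, Leila does not control Ridgeback.
After the purchase, Leila holds 90% of Ridgeback directly, and Ironvale's stake falls to 10%.
Leila holds 90% of Ridgeback, so Leila controls Ridgeback.
Leila did not control Ridgeback before and does after, so the clause is triggered.

Yes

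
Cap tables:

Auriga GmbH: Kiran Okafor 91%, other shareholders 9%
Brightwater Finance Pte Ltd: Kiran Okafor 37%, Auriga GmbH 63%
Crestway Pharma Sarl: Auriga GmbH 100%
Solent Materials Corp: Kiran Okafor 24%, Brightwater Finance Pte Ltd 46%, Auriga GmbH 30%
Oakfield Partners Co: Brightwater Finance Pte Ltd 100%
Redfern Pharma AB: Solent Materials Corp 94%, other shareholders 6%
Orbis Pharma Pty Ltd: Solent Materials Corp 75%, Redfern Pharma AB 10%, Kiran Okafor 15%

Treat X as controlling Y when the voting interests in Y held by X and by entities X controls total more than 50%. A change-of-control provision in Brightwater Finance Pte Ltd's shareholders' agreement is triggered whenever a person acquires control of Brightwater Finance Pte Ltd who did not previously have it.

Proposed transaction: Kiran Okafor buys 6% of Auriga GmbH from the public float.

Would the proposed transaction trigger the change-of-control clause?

No

The purchase changes only Kiran's holdings, so Kiran is the only person who could newly come to control Brightwater.
Kiran holds 91% of Auriga, so Kiran controls Auriga.
Kiran and Auriga together hold 37% + 63% = 100% of Brightwater, so Kiran controls Brightwater.
So Kiran already controls Brightwater before the transaction.
After the purchase, Kiran's direct stake in Auriga rises to 91% + 6% = 97%.
Kiran controlled Brightwater already, so this is not a new person acquiring control; every other person's position is unchanged or reduced.
No new person acquires control, so the clause is not triggered.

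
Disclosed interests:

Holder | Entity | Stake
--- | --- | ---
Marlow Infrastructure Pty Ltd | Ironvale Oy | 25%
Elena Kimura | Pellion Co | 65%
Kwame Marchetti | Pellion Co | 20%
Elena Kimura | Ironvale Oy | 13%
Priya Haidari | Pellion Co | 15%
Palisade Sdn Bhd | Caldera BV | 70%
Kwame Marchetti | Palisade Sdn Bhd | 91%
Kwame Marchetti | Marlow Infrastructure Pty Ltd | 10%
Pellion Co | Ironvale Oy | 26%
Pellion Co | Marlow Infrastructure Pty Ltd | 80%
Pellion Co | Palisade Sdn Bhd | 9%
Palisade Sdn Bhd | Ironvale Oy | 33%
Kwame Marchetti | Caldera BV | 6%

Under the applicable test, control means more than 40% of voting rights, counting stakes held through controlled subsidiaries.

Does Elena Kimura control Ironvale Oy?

Elena holds 65% of Pellion, so Elena controls Pellion.
Pellion holds 80% of Marlow, so Elena controls Marlow.
Elena and Marlow and Pellion together hold 13% + 25% + 26% = 64% of Ironvale, so Elena controls Ironvale.

Yes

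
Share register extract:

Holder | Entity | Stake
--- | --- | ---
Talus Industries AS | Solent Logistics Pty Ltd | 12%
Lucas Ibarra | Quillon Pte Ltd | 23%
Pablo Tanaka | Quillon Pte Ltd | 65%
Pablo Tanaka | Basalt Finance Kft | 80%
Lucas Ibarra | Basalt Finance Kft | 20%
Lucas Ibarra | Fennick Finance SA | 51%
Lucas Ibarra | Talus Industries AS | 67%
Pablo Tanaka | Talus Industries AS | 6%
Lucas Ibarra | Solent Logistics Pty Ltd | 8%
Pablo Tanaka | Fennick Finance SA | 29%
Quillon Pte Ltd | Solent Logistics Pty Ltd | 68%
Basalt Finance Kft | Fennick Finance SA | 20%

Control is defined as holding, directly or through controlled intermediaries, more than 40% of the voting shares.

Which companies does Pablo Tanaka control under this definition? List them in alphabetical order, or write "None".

Pablo holds 65% of Quillon, so Pablo controls Quillon.
Pablo holds 80% of Basalt, so Pablo controls Basalt.
Quillon holds 68% of Solent, so Pablo controls Solent.
Basalt and Pablo together hold 20% + 29% = 49% of Fennick, so Pablo controls Fennick.
No other company's threshold is met.

Basalt Finance Kft, Fennick Finance SA, Quillon Pte Ltd, Solent Logistics Pty Ltd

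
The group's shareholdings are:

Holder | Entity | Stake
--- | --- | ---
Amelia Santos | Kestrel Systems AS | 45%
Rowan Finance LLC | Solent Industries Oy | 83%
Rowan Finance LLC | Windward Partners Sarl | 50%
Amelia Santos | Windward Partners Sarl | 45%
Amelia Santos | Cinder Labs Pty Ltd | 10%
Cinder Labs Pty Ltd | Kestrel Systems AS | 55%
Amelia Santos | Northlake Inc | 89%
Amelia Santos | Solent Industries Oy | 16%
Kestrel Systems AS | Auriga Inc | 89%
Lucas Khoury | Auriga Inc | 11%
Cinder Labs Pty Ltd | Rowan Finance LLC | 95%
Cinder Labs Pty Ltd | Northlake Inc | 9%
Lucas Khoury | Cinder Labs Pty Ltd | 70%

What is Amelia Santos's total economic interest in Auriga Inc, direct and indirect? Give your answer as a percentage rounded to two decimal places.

44.95%

Amelia reaches Auriga along 2 paths.
Via Cinder → Kestrel: 10% × 55% × 89% = 4.895%.
Via Kestrel: 45% × 89% = 40.05%.
Total: 4.895% + 40.05% = 44.945%.
Rounded: 44.95%.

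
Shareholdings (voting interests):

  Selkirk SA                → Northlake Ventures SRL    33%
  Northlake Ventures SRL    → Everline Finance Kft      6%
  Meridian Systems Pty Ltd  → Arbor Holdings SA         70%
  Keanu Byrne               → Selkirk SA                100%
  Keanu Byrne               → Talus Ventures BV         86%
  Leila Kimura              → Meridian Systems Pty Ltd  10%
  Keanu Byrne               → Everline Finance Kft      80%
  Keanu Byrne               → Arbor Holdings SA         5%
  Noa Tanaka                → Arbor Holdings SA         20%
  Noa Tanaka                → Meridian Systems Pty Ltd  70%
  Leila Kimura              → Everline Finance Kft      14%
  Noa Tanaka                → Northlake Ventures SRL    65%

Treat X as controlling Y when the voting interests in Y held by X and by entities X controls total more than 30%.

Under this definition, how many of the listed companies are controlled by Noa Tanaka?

3

Noa holds 70% of Meridian, so Noa controls Meridian.
Noa and Meridian together hold 20% + 70% = 90% of Arbor, so Noa controls Arbor.
Noa holds 65% of Northlake, so Noa controls Northlake.
No other company's threshold is met.
Noa controls 3 companies.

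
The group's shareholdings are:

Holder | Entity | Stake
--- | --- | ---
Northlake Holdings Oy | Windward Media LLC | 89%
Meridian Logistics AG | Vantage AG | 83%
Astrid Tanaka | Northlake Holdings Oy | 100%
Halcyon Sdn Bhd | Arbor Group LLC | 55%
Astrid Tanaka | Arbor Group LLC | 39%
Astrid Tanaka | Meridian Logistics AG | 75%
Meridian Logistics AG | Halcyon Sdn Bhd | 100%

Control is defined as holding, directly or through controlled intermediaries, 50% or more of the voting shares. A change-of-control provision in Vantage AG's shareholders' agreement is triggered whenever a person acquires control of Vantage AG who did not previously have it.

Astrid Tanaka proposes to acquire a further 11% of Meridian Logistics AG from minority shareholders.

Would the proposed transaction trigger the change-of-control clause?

No

The purchase changes only Astrid's holdings, so Astrid is the only person who could newly come to control Vantage.
Astrid holds 75% of Meridian, so Astrid controls Meridian.
Meridian holds 83% of Vantage, so Astrid controls Vantage.
So Astrid already controls Vantage before the transaction.
After the purchase, Astrid's direct stake in Meridian rises to 75% + 11% = 86%.
Astrid controlled Vantage already, so this is not a new person acquiring control; every other person's position is unchanged or reduced.
No new person acquires control, so the clause is not triggered.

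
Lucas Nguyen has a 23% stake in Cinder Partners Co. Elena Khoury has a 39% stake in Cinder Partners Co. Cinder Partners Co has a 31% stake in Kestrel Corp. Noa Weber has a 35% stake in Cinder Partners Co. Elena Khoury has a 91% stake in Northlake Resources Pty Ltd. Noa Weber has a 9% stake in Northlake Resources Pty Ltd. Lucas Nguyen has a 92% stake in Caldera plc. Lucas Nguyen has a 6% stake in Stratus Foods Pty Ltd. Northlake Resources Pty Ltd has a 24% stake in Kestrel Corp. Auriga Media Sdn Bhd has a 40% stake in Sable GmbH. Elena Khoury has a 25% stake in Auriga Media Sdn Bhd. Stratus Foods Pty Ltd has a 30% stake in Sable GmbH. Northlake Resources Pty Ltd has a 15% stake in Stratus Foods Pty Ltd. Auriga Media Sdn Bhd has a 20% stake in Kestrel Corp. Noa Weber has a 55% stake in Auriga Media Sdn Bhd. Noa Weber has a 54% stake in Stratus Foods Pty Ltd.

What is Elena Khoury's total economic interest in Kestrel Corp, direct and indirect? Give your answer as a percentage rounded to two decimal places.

Elena reaches Kestrel along 3 paths.
Via Auriga: 25% × 20% = 5%.
Via Cinder: 39% × 31% = 12.09%.
Via Northlake: 91% × 24% = 21.84%.
Total: 5% + 12.09% + 21.84% = 38.93%.

38.93%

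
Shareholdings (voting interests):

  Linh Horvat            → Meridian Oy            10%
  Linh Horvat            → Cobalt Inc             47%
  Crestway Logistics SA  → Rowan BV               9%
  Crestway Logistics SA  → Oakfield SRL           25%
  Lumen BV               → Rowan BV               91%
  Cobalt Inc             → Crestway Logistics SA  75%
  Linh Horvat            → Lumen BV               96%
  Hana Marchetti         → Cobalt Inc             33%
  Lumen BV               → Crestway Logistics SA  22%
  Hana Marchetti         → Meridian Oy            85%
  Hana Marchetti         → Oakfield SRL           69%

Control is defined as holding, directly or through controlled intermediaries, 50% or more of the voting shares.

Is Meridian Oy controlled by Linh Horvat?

Linh holds 96% of Lumen, so Linh controls Lumen.
Lumen holds 91% of Rowan, so Linh controls Rowan.
In Meridian, Linh's side holds only 10%, not ≥ 50%.
So Linh does not control Meridian.

No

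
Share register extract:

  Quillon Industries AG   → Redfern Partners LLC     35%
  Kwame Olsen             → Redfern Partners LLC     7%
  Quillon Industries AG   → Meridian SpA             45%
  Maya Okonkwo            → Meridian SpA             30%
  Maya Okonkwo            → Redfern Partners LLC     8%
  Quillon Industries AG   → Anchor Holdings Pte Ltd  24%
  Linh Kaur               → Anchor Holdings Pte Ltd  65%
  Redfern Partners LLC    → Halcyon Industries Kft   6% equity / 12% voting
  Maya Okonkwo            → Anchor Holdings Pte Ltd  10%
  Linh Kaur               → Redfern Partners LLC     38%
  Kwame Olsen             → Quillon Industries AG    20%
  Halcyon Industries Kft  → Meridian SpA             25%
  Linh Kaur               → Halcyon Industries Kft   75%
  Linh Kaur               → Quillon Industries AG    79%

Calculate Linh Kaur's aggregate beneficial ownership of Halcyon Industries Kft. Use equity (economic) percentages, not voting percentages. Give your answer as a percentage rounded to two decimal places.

78.94%

Linh reaches Halcyon along 3 paths.
Direct stake: 75% = 75%.
Via Redfern: 38% × 6% = 2.28%.
Via Quillon → Redfern: 79% × 35% × 6% = 1.659%.
Total: 75% + 2.28% + 1.659% = 78.939%.
Rounded: 78.94%.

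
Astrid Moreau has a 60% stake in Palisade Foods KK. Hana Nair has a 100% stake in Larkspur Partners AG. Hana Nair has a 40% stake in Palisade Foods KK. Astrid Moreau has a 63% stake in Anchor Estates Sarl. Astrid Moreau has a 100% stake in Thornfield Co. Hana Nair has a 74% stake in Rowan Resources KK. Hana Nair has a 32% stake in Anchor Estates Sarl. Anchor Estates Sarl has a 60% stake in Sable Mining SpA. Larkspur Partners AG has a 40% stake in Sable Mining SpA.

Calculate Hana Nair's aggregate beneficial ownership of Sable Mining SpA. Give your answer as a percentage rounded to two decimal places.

Hana reaches Sable along 2 paths.
Via Larkspur: 100% × 40% = 40%.
Via Anchor: 32% × 60% = 19.2%.
Total: 40% + 19.2% = 59.2%.
Rounded: 59.20%.

59.20%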